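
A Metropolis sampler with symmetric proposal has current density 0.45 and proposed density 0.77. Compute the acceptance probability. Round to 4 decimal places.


For symmetric proposals, acceptance = min(1, pi(x*)/pi(x))
= min(1, 0.77/0.45)
= min(1, 1.7111) = 1.0

1.0


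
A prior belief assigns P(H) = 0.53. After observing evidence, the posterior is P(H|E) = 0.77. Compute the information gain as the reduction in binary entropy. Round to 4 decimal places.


H(prior) = -0.53*log2(0.53) - 0.47*log2(0.47)
= 0.9974
H(post) = -0.77*log2(0.77) - 0.23*log2(0.23)
= 0.778
IG = 0.9974 - 0.778 = 0.2194

0.2194


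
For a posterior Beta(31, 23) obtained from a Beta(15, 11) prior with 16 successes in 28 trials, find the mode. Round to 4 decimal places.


Mode = (alpha - 1) / (alpha + beta - 2)
= 30 / 52
= 0.5769

0.5769


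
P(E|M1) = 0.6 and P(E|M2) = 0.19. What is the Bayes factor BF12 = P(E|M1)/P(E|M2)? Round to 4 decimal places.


Bayes factor BF12 = P(E|M1) / P(E|M2)
= 0.6 / 0.19
= 3.1579

3.1579


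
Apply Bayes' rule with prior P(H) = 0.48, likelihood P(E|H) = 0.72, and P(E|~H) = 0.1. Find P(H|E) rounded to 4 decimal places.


Step 1: Compute marginal P(E) = P(E|H)P(H) + P(E|~H)P(~H)
= 0.72*0.48 + 0.1*0.52 = 0.3976
Step 2: P(H|E) = P(E|H)P(H)/P(E) = 0.3456/0.3976
= 0.8692

0.8692


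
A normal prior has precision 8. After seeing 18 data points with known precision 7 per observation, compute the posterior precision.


In the conjugate normal model, precisions add:
tau_posterior = tau_prior + n * tau_data
= 8 + 18*7 = 134

134


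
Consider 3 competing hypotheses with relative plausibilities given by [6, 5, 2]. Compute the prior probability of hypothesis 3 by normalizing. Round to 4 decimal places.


Sum of weights = 6 + 5 + 2 = 13
Normalized prior for H3 = 2 / 13
= 0.1538

0.1538


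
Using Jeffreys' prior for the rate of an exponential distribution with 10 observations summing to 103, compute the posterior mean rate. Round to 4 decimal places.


Jeffreys' prior leads to posterior Gamma(10, 103).
Mean = 10/103 = 0.0971

0.0971


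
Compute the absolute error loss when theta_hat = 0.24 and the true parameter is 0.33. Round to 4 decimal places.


L = |theta_hat - theta_true|
= |0.24 - 0.33| = 0.09

0.09


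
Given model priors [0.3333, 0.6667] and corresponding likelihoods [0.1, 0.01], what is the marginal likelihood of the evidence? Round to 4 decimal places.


P(E) = sum_i P(M_i) P(E|M_i)
= 0.0333 + 0.0067
= 0.04

0.04


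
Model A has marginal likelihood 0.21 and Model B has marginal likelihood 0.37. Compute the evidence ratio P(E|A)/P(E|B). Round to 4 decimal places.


Evidence ratio = P(E|A) / P(E|B)
= 0.21 / 0.37
= 0.5676

0.5676


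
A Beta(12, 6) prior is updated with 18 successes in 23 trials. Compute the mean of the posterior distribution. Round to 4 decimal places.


After update: Beta(30, 11)
Mean = 30 / (30 + 11) = 30 / 41
= 0.7317

0.7317


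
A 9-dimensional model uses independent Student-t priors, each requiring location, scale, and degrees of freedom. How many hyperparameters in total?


Per parameter: 3 (location, scale, and degrees of freedom).
Total = 9 * 3 = 27

27


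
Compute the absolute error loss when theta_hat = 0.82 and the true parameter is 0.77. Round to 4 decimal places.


L = |theta_hat - theta_true|
= |0.82 - 0.77| = 0.05

0.05


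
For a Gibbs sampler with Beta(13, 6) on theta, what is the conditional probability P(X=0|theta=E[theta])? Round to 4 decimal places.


E[theta] = 13/(13+6) = 0.6842
P(X=0|theta) = 1 - theta = 0.3158

0.3158


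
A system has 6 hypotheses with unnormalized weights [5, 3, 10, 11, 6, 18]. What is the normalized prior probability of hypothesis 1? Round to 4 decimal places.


The normalized prior is the weight divided by the total.
Total weight = 53
P(H1) = 5 / 53 = 0.0943

0.0943


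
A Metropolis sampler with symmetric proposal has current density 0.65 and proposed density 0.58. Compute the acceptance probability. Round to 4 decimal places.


For symmetric proposals, acceptance = min(1, pi(x*)/pi(x))
= min(1, 0.58/0.65)
= min(1, 0.8923) = 0.8923

0.8923


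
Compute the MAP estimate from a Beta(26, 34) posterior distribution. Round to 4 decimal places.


MAP = mode of Beta distribution
= (alpha - 1)/(alpha + beta - 2)
= (26-1)/(26+34-2)
= 25/58 = 0.431

0.431


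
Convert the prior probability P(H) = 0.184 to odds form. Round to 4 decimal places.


P(not H) = 1 - 0.184 = 0.816
Odds = 0.184 / 0.816 = 0.2255

0.2255


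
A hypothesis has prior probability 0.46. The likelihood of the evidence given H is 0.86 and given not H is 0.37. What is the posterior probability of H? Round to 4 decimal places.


Using Bayes' theorem:
P(E) = 0.46 * 0.86 + 0.54 * 0.37
P(E) = 0.5954
P(H|E) = (0.46 * 0.86) / 0.5954 = 0.6644

0.6644


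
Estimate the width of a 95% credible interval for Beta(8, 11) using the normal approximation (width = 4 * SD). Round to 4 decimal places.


For Beta(a,b): Var = ab/((a+b)^2(a+b+1))
Var = 0.0122, SD = 0.1104
Approximate 95% CI width = 4 * 0.1104 = 0.4416

0.4416


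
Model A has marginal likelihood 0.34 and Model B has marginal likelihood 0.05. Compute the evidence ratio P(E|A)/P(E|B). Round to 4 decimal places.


Evidence ratio = P(E|A) / P(E|B)
= 0.34 / 0.05
= 6.8

6.8


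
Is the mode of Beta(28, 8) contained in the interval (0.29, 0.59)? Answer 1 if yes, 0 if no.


Mode = (a-1)/(a+b-2) = 27/34 = 0.7941
Interval: (0.29, 0.59)
Contains mode? 0

0


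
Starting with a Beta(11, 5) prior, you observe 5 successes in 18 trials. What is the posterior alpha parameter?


For a Beta-Binomial conjugate model:
Posterior alpha = prior alpha + number of successes
= 11 + 5 = 16

16


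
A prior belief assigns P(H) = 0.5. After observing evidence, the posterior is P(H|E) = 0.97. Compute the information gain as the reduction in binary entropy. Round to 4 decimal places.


H(prior) = -0.5*log2(0.5) - 0.5*log2(0.5)
= 1.0
H(post) = -0.97*log2(0.97) - 0.03*log2(0.03)
= 0.1944
IG = 1.0 - 0.1944 = 0.8056

0.8056


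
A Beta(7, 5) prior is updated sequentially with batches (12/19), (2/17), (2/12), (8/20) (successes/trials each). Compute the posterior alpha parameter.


Sequential conjugate updating is equivalent to a single batch update.
Total successes across all batches = 24
alpha_posterior = alpha_prior + total_successes = 7 + 24
= 31

31


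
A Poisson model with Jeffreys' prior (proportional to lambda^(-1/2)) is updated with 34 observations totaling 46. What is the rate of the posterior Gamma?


Posterior = Gamma(0.5 + S, n)
= Gamma(0.5 + 46, 34)
Posterior rate = 0 + n = 34

34.0


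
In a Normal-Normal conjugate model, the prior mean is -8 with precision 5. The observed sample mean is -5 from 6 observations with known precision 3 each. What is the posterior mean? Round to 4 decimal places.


Posterior precision = tau0 + n*tau = 5 + 6*3 = 23
Posterior mean = (tau0*mu0 + n*tau*xbar) / posterior_precision
= (5*-8 + 6*3*-5) / 23
= -130 / 23 = -5.6522

-5.6522


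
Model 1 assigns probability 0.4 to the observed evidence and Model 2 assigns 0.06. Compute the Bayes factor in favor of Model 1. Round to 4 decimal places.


BF = P(data|M1) / P(data|M2)
= 0.4 / 0.06 = 6.6667

6.6667


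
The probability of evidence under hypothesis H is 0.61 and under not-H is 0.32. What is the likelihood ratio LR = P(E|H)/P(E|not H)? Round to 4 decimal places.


LR = 0.61 / 0.32
= 1.9062

1.9062


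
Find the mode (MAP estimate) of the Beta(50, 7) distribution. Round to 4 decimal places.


For Beta(a,b) with a,b > 1:
Mode = (a-1)/(a+b-2) = (50-1)/(57-2)
= 49/55 = 0.8909

0.8909


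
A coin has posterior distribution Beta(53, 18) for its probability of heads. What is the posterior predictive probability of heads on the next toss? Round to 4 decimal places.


Posterior predictive = E[theta] = alpha/(alpha+beta)
= 53/71
= 0.7465

0.7465


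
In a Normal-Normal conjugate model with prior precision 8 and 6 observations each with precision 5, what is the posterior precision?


Posterior precision = prior precision + n * observation precision
= 8 + 6 * 5
= 8 + 30 = 38

38


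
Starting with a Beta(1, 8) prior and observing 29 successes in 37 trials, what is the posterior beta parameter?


Posterior beta = prior beta + failures
Failures = 37 - 29 = 8
beta_post = 8 + 8 = 16

16


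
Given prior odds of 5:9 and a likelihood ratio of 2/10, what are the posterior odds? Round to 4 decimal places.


Posterior odds = prior odds * LR
Prior odds = 5/9 = 0.5556
LR = 2/10 = 0.2
Posterior odds = 0.5556 * 0.2 = 0.1111

0.1111


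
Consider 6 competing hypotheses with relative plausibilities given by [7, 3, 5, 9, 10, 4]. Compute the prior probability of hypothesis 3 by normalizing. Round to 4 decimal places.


Sum of weights = 7 + 3 + 5 + 9 + 10 + 4 = 38
Normalized prior for H3 = 5 / 38
= 0.1316

0.1316


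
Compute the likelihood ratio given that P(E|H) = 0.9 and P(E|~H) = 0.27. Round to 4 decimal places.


LR = P(E|H) / P(E|~H)
= 0.9 / 0.27 = 3.3333

3.3333


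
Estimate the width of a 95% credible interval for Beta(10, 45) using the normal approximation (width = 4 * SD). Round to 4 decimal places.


For Beta(a,b): Var = ab/((a+b)^2(a+b+1))
Var = 0.0027, SD = 0.0515
Approximate 95% CI width = 4 * 0.0515 = 0.2062

0.2062


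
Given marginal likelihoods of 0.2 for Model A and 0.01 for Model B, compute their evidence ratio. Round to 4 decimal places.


Ratio = ML(A) / ML(B) = 0.2/0.01
= 20.0

20.0


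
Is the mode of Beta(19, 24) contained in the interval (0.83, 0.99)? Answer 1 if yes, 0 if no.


Mode = (a-1)/(a+b-2) = 18/41 = 0.439
Interval: (0.83, 0.99)
Contains mode? 0

0


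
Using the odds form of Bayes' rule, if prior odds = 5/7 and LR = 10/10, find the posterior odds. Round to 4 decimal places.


Bayes' rule in odds form: posterior odds = prior odds * LR
= (5 * 10) / (7 * 10)
= 50/70 = 0.7143

0.7143


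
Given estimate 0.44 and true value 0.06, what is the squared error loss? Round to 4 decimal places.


Squared error = (estimate - true)^2
Difference = 0.38
Loss = 0.38^2 = 0.1444

0.1444


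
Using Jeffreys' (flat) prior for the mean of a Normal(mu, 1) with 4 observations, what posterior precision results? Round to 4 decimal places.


Flat prior means prior precision is 0.
Posterior precision = n / sigma^2 = 4/1 = 4.0

4.0


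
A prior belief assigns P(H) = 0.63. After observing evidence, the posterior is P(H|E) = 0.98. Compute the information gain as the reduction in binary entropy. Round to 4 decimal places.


H(prior) = -0.63*log2(0.63) - 0.37*log2(0.37)
= 0.9507
H(post) = -0.98*log2(0.98) - 0.02*log2(0.02)
= 0.1414
IG = 0.9507 - 0.1414 = 0.8092

0.8092


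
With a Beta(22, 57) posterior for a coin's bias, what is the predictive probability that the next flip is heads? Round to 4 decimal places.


The predictive probability equals the posterior mean.
P(next = heads) = alpha / (alpha + beta)
= 22 / 79 = 0.2785

0.2785


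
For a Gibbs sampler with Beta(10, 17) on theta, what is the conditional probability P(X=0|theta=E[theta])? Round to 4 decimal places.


E[theta] = 10/(10+17) = 0.3704
P(X=0|theta) = 1 - theta = 0.6296

0.6296


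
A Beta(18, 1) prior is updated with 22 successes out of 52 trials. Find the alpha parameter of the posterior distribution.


In the Beta-Binomial conjugate update:
alpha_post = alpha_prior + successes
= 18 + 22
= 40

40


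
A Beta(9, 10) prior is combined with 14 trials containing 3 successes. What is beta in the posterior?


In conjugate updating:
beta_posterior = beta_prior + (n - k)
= 10 + (14 - 3)
= 10 + 11 = 21

21


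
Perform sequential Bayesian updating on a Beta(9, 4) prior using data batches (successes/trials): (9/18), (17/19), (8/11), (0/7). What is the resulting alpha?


Accumulate successes: 34
Posterior alpha = prior alpha + sum of successes
= 9 + 34 = 43

43


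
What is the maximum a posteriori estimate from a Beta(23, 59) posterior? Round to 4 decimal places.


The MAP estimate equals the mode of the distribution.
Mode of Beta(a,b) = (a-1)/(a+b-2)
= 22/80
= 0.275

0.275


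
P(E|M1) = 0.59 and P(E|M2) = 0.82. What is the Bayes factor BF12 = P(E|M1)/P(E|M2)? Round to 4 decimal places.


Bayes factor BF12 = P(E|M1) / P(E|M2)
= 0.59 / 0.82
= 0.7195

0.7195


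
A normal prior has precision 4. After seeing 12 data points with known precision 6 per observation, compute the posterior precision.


In the conjugate normal model, precisions add:
tau_posterior = tau_prior + n * tau_data
= 4 + 12*6 = 76

76


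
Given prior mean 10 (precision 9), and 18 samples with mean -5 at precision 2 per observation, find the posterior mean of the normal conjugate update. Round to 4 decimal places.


The posterior mean is a precision-weighted average of prior and data.
Post. prec. = 9 + 36 = 45
Post. mean = (90 + -180)/45 = -90/45 = -2.0

-2.0


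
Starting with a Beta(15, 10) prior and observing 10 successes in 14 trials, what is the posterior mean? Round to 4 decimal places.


Posterior parameters: alpha = 15 + 10 = 25
beta = 10 + 4 = 14
Posterior mean = alpha / (alpha + beta) = 25 / 39
= 0.641

0.641


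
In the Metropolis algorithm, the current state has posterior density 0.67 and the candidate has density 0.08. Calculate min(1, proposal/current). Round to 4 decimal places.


Ratio = 0.08/0.67 = 0.1194
Acceptance probability = min(1, 0.1194)
= 0.1194

0.1194


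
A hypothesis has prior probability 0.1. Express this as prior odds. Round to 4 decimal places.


Odds = P(H) / P(not H) = 0.1 / 0.9
= 0.1111

0.1111


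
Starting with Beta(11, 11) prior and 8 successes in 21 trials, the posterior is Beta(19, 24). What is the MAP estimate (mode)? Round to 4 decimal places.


The mode of Beta(a, b) when a > 1 and b > 1 is (a-1)/(a+b-2)
= (19 - 1) / (19 + 24 - 2)
= 18 / 41
= 0.439

0.439


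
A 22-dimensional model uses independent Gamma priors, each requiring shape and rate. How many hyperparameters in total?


Per parameter: 2 (shape and rate).
Total = 22 * 2 = 44

44


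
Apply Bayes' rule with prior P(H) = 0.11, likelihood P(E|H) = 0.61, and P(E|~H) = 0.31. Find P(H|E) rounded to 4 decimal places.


Step 1: Compute marginal P(E) = P(E|H)P(H) + P(E|~H)P(~H)
= 0.61*0.11 + 0.31*0.89 = 0.343
Step 2: P(H|E) = P(E|H)P(H)/P(E) = 0.0671/0.343
= 0.1956

0.1956


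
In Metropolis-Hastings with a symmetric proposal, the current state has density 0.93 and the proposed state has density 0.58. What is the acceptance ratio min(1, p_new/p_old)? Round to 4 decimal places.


Ratio = p_new / p_old = 0.58 / 0.93 = 0.6237
Acceptance = min(1, 0.6237) = 0.6237

0.6237


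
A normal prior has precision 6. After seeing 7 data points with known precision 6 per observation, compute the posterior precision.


In the conjugate normal model, precisions add:
tau_posterior = tau_prior + n * tau_data
= 6 + 7*6 = 48

48


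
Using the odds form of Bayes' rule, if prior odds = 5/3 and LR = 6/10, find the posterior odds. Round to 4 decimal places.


Bayes' rule in odds form: posterior odds = prior odds * LR
= (5 * 6) / (3 * 10)
= 30/30 = 1.0

1.0


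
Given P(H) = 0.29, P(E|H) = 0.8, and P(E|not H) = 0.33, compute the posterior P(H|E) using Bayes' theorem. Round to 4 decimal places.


By Bayes' theorem: P(H|E) = P(E|H)*P(H) / P(E)
P(E) = P(E|H)*P(H) + P(E|not H)*P(not H)
P(E) = 0.8*0.29 + 0.33*0.71 = 0.4663
P(H|E) = 0.8*0.29 / 0.4663 = 0.4975

0.4975


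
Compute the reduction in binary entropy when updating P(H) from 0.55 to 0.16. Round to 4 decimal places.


H_before = -p*log2(p) - (1-p)*log2(1-p) for p=0.55: 0.9928
H_after for p=0.16: 0.6343
Reduction = 0.9928 - 0.6343 = 0.3585

0.3585


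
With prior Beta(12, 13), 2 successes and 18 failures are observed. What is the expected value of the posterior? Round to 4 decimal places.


Posterior = Beta(14, 31)
E[theta] = alpha/(alpha+beta)
= 14/45 = 0.3111

0.3111


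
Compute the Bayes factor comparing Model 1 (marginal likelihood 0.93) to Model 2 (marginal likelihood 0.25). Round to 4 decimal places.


BF12 = marginal likelihood of M1 / marginal likelihood of M2
= 0.93/0.25
= 3.72

3.72


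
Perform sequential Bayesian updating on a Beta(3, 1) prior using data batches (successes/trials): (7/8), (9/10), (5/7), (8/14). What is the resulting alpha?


Accumulate successes: 29
Posterior alpha = prior alpha + sum of successes
= 3 + 29 = 32

32


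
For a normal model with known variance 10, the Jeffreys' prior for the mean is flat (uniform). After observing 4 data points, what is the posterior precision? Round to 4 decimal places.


Jeffreys' prior for normal mean (known variance) is flat.
Prior precision = 0.
Posterior precision = prior_prec + n/sigma^2 = 0 + 4/10
= 0.4

0.4


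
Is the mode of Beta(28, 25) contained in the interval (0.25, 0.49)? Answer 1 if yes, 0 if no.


Mode = (a-1)/(a+b-2) = 27/51 = 0.5294
Interval: (0.25, 0.49)
Contains mode? 0

0


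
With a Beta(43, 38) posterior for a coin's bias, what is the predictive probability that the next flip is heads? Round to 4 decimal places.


The predictive probability equals the posterior mean.
P(next = heads) = alpha / (alpha + beta)
= 43 / 81 = 0.5309

0.5309


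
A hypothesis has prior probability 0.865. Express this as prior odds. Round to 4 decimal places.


Odds = P(H) / P(not H) = 0.865 / 0.135
= 6.4074

6.4074


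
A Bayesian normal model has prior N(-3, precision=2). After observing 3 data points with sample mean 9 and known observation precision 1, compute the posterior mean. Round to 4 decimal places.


Posterior mean = (prior_precision * prior_mean + n * data_precision * data_mean) / (prior_precision + n * data_precision)
Numerator = 2*-3 + 3*1*9 = 21
Denominator = 2 + 3*1 = 5
Posterior mean = 4.2

4.2


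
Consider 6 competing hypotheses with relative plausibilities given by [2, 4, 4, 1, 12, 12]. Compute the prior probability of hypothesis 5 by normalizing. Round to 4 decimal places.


Sum of weights = 2 + 4 + 4 + 1 + 12 + 12 = 35
Normalized prior for H5 = 12 / 35
= 0.3429

0.3429


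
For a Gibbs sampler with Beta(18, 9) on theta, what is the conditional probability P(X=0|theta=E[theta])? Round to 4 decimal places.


E[theta] = 18/(18+9) = 0.6667
P(X=0|theta) = 1 - theta = 0.3333

0.3333


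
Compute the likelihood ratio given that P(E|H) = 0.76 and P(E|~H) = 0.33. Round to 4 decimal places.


LR = P(E|H) / P(E|~H)
= 0.76 / 0.33 = 2.303

2.303


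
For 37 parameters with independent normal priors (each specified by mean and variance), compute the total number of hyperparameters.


A normal prior has 2 hyperparameters per parameter.
Total = 37 * 2 = 74

74


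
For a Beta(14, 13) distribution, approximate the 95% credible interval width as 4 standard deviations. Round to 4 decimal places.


Variance of Beta(a,b) = ab / ((a+b)^2 * (a+b+1))
= 14*13 / ((27)^2 * 28)
= 0.0089
SD = sqrt(0.0089) = 0.0944
Width = 4 * SD = 0.3777

0.3777


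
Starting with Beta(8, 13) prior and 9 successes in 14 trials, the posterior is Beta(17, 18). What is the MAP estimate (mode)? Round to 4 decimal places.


The mode of Beta(a, b) when a > 1 and b > 1 is (a-1)/(a+b-2)
= (17 - 1) / (17 + 18 - 2)
= 16 / 33
= 0.4848

0.4848


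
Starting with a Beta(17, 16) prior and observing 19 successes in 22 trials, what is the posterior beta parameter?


Posterior beta = prior beta + failures
Failures = 22 - 19 = 3
beta_post = 16 + 3 = 19

19


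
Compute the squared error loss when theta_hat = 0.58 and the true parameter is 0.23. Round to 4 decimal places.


L = (theta_hat - theta_true)^2
= (0.58 - 0.23)^2
= 0.35^2 = 0.1225

0.1225


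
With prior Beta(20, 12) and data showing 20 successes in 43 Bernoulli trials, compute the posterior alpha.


Conjugate update: alpha_posterior = alpha_prior + k
= 20 + 20 = 40

40


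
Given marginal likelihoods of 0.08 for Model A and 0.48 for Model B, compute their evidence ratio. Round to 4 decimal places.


Ratio = ML(A) / ML(B) = 0.08/0.48
= 0.1667

0.1667


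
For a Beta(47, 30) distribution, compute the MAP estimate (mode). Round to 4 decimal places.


MAP = mode = (a-1)/(a+b-2)
= (47-1)/(47+30-2)
= 46/75 = 0.6133

0.6133


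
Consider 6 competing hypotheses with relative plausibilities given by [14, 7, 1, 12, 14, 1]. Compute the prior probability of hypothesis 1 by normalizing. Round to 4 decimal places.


Sum of weights = 14 + 7 + 1 + 12 + 14 + 1 = 49
Normalized prior for H1 = 14 / 49
= 0.2857

0.2857


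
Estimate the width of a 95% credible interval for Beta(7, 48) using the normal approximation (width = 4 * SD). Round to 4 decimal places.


For Beta(a,b): Var = ab/((a+b)^2(a+b+1))
Var = 0.002, SD = 0.0445
Approximate 95% CI width = 4 * 0.0445 = 0.1781

0.1781


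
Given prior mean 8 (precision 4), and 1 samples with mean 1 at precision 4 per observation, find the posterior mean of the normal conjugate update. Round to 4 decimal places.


The posterior mean is a precision-weighted average of prior and data.
Post. prec. = 4 + 4 = 8
Post. mean = (32 + 4)/8 = 36/8 = 4.5

4.5


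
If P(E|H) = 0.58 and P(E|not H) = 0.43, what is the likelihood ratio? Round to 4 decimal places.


Likelihood ratio = P(E|H) / P(E|not H)
= 0.58 / 0.43
= 1.3488

1.3488


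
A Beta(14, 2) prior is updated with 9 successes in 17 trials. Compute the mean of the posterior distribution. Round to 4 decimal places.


After update: Beta(23, 10)
Mean = 23 / (23 + 10) = 23 / 33
= 0.697

0.697


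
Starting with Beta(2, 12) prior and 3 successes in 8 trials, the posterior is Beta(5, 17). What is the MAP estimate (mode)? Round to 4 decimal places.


The mode of Beta(a, b) when a > 1 and b > 1 is (a-1)/(a+b-2)
= (5 - 1) / (5 + 17 - 2)
= 4 / 20
= 0.2

0.2


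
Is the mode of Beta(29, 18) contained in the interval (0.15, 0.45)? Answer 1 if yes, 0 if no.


Mode = (a-1)/(a+b-2) = 28/45 = 0.6222
Interval: (0.15, 0.45)
Contains mode? 0

0


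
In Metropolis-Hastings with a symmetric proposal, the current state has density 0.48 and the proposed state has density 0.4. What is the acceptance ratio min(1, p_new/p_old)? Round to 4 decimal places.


Ratio = p_new / p_old = 0.4 / 0.48 = 0.8333
Acceptance = min(1, 0.8333) = 0.8333

0.8333


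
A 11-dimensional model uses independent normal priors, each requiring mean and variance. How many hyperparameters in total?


Per parameter: 2 (mean and variance).
Total = 11 * 2 = 22

22


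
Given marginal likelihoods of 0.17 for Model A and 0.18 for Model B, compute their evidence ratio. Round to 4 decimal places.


Ratio = ML(A) / ML(B) = 0.17/0.18
= 0.9444

0.9444


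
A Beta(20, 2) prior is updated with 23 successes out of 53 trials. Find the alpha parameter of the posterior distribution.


In the Beta-Binomial conjugate update:
alpha_post = alpha_prior + successes
= 20 + 23
= 43

43


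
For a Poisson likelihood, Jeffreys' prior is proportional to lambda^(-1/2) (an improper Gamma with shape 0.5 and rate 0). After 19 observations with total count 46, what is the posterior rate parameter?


Jeffreys' prior for Poisson is proportional to lambda^(-1/2).
Posterior is Gamma(0.5 + S, 0 + n) = Gamma(0.5 + 46, 19).
Posterior rate = 0 + n = 19

19.0


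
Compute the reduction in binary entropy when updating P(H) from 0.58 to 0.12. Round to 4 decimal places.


H_before = -p*log2(p) - (1-p)*log2(1-p) for p=0.58: 0.9815
H_after for p=0.12: 0.5294
Reduction = 0.9815 - 0.5294 = 0.4521

0.4521


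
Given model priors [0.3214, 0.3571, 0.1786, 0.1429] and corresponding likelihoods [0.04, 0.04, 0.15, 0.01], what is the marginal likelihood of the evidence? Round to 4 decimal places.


P(E) = sum_i P(M_i) P(E|M_i)
= 0.0129 + 0.0143 + 0.0268 + 0.0014
= 0.0554

0.0554


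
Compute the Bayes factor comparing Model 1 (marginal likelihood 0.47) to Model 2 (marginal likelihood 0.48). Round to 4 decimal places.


BF12 = marginal likelihood of M1 / marginal likelihood of M2
= 0.47/0.48
= 0.9792

0.9792


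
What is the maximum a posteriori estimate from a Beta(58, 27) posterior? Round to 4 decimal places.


The MAP estimate equals the mode of the distribution.
Mode of Beta(a,b) = (a-1)/(a+b-2)
= 57/83
= 0.6867

0.6867


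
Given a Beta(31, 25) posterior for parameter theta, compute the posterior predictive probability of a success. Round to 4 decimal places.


For a Beta-Bernoulli model, the predictive probability is the mean:
P(success) = 31/(31+25) = 31/56 = 0.5536

0.5536


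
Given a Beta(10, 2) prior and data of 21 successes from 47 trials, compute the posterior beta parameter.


Number of failures = 47 - 21 = 26
Posterior beta = 2 + 26 = 28

28


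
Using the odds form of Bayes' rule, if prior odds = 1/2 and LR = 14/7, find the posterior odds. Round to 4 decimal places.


Bayes' rule in odds form: posterior odds = prior odds * LR
= (1 * 14) / (2 * 7)
= 14/14 = 1.0

1.0


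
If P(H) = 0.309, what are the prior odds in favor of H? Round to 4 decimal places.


Prior odds = P(H) / (1 - P(H))
= 0.309 / 0.691
= 0.4472

0.4472


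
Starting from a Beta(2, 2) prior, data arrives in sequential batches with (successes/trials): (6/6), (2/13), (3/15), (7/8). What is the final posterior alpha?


In sequential Bayesian updating, we sum all successes.
Total successes = 18
Final alpha = 2 + 18 = 20

20


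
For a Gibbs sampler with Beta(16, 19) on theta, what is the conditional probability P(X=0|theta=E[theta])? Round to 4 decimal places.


E[theta] = 16/(16+19) = 0.4571
P(X=0|theta) = 1 - theta = 0.5429

0.5429


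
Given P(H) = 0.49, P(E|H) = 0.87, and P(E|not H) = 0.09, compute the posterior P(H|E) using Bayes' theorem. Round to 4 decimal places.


By Bayes' theorem: P(H|E) = P(E|H)*P(H) / P(E)
P(E) = P(E|H)*P(H) + P(E|not H)*P(not H)
P(E) = 0.87*0.49 + 0.09*0.51 = 0.4722
P(H|E) = 0.87*0.49 / 0.4722 = 0.9028

0.9028


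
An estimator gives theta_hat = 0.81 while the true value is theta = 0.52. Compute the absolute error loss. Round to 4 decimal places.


The absolute error loss is |theta_hat - theta|
= |0.81 - 0.52|
= 0.29

0.29


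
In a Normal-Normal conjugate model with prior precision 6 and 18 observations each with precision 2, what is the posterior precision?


Posterior precision = prior precision + n * observation precision
= 6 + 18 * 2
= 6 + 36 = 42

42


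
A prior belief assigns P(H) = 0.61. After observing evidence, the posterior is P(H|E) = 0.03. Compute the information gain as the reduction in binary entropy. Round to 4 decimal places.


H(prior) = -0.61*log2(0.61) - 0.39*log2(0.39)
= 0.9648
H(post) = -0.03*log2(0.03) - 0.97*log2(0.97)
= 0.1944
IG = 0.9648 - 0.1944 = 0.7704

0.7704


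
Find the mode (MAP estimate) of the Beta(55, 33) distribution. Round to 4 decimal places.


For Beta(a,b) with a,b > 1:
Mode = (a-1)/(a+b-2) = (55-1)/(88-2)
= 54/86 = 0.6279

0.6279


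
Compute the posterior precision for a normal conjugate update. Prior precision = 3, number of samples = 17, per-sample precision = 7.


tau_post = tau_0 + n * tau
= 3 + 17 * 7 = 122

122


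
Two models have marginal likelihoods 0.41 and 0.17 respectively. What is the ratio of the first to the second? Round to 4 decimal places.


Evidence ratio = 0.41 / 0.17
= 2.4118

2.4118


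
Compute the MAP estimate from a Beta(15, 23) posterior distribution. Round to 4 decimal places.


MAP = mode of Beta distribution
= (alpha - 1)/(alpha + beta - 2)
= (15-1)/(15+23-2)
= 14/36 = 0.3889

0.3889


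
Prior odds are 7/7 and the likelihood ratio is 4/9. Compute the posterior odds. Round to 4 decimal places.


Posterior odds = prior odds * likelihood ratio
= (7/7) * (4/9)
= 28 / 63
= 0.4444

0.4444


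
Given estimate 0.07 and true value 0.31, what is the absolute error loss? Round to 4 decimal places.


Absolute error = |estimate - true|
= |-0.24| = 0.24

0.24


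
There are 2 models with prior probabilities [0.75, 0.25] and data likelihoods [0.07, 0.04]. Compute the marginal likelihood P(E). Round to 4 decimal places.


P(E) = sum over models of P(M_i) * P(E|M_i)
= 0.75*0.07 + 0.25*0.04
= 0.0625

0.0625


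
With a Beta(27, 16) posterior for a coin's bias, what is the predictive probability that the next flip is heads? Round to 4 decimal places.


The predictive probability equals the posterior mean.
P(next = heads) = alpha / (alpha + beta)
= 27 / 43 = 0.6279

0.6279


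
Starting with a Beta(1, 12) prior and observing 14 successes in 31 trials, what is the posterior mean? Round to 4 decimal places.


Posterior parameters: alpha = 1 + 14 = 15
beta = 12 + 17 = 29
Posterior mean = alpha / (alpha + beta) = 15 / 44
= 0.3409

0.3409


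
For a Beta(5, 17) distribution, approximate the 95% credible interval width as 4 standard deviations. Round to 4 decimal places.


Variance of Beta(a,b) = ab / ((a+b)^2 * (a+b+1))
= 5*17 / ((22)^2 * 23)
= 0.0076
SD = sqrt(0.0076) = 0.0874
Width = 4 * SD = 0.3495

0.3495


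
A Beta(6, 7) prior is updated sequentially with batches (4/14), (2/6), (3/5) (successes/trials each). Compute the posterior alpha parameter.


Sequential conjugate updating is equivalent to a single batch update.
Total successes across all batches = 9
alpha_posterior = alpha_prior + total_successes = 6 + 9
= 15

15


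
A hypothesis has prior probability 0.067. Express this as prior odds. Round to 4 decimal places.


Odds = P(H) / P(not H) = 0.067 / 0.933
= 0.0718

0.0718


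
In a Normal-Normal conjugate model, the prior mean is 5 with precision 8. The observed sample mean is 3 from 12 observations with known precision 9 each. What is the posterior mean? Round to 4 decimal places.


Posterior precision = tau0 + n*tau = 8 + 12*9 = 116
Posterior mean = (tau0*mu0 + n*tau*xbar) / posterior_precision
= (8*5 + 12*9*3) / 116
= 364 / 116 = 3.1379

3.1379


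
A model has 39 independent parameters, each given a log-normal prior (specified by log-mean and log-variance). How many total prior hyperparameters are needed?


Each log-normal prior needs 2 hyperparameters (log-mean and log-variance).
Total = 2 * 39 = 78

78


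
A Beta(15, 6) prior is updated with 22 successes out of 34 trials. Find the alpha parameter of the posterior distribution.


In the Beta-Binomial conjugate update:
alpha_post = alpha_prior + successes
= 15 + 22
= 37

37


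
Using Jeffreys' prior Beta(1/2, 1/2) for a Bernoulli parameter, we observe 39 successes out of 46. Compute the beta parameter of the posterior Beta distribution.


Conjugate update: Beta(0.5 + k, 0.5 + n - k).
k = 39, n - k = 7
Posterior beta = 0.5 + (n - k) = 0.5 + 7 = 7.5

7.5


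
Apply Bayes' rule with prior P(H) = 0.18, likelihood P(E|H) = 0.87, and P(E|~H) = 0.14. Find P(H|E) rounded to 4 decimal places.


Step 1: Compute marginal P(E) = P(E|H)P(H) + P(E|~H)P(~H)
= 0.87*0.18 + 0.14*0.82 = 0.2714
Step 2: P(H|E) = P(E|H)P(H)/P(E) = 0.1566/0.2714
= 0.577

0.577


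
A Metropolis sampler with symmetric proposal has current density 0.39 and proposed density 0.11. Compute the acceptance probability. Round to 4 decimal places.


For symmetric proposals, acceptance = min(1, pi(x*)/pi(x))
= min(1, 0.11/0.39)
= min(1, 0.2821) = 0.2821

0.2821


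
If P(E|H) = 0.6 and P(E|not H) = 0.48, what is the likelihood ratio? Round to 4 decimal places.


Likelihood ratio = P(E|H) / P(E|not H)
= 0.6 / 0.48
= 1.25

1.25


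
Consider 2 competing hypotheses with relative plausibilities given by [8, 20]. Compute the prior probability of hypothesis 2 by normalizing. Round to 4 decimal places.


Sum of weights = 8 + 20 = 28
Normalized prior for H2 = 20 / 28
= 0.7143

0.7143


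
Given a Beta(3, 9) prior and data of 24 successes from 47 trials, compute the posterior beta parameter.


Number of failures = 47 - 24 = 23
Posterior beta = 9 + 23 = 32

32


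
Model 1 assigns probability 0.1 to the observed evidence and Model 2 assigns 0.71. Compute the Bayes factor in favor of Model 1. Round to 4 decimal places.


BF = P(data|M1) / P(data|M2)
= 0.1 / 0.71 = 0.1408

0.1408


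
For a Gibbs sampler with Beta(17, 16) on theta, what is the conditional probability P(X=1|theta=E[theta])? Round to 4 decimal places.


E[theta] = 17/(17+16) = 0.5152
P(X=1|theta) = theta = 0.5152

0.5152


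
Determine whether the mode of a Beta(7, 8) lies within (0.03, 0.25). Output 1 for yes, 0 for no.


First find the mode: (a-1)/(a+b-2) = 0.4615
Is 0.4615 in (0.03, 0.25)? 0

0


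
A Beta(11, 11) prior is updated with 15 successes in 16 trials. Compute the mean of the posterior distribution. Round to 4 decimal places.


After update: Beta(26, 12)
Mean = 26 / (26 + 12) = 26 / 38
= 0.6842

0.6842


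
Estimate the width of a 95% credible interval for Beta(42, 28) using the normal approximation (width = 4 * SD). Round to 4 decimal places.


For Beta(a,b): Var = ab/((a+b)^2(a+b+1))
Var = 0.0034, SD = 0.0581
Approximate 95% CI width = 4 * 0.0581 = 0.2326

0.2326


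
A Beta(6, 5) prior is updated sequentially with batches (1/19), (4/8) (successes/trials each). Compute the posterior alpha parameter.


Sequential conjugate updating is equivalent to a single batch update.
Total successes across all batches = 5
alpha_posterior = alpha_prior + total_successes = 6 + 5
= 11

11


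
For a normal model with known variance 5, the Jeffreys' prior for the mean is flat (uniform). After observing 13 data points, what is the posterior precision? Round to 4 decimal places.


Jeffreys' prior for normal mean (known variance) is flat.
Prior precision = 0.
Posterior precision = prior_prec + n/sigma^2 = 0 + 13/5
= 2.6

2.6


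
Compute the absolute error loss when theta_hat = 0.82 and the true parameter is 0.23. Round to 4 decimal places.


L = |theta_hat - theta_true|
= |0.82 - 0.23| = 0.59

0.59


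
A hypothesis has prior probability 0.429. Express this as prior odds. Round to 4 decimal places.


Odds = P(H) / P(not H) = 0.429 / 0.571
= 0.7513

0.7513


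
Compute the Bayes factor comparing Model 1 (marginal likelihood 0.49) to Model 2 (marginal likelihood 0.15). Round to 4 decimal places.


BF12 = marginal likelihood of M1 / marginal likelihood of M2
= 0.49/0.15
= 3.2667

3.2667


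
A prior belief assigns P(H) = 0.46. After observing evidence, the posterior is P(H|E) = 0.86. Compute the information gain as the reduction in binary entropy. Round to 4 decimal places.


H(prior) = -0.46*log2(0.46) - 0.54*log2(0.54)
= 0.9954
H(post) = -0.86*log2(0.86) - 0.14*log2(0.14)
= 0.5842
IG = 0.9954 - 0.5842 = 0.4111

0.4111


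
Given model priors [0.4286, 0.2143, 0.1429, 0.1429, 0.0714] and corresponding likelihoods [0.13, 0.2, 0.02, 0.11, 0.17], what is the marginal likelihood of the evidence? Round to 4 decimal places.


P(E) = sum_i P(M_i) P(E|M_i)
= 0.0557 + 0.0429 + 0.0029 + 0.0157 + 0.0121
= 0.1293

0.1293


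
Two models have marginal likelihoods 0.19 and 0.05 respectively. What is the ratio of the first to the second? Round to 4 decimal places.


Evidence ratio = 0.19 / 0.05
= 3.8

3.8


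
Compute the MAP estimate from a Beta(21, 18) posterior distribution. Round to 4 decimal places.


MAP = mode of Beta distribution
= (alpha - 1)/(alpha + beta - 2)
= (21-1)/(21+18-2)
= 20/37 = 0.5405

0.5405


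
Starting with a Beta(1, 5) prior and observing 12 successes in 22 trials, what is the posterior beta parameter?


Posterior beta = prior beta + failures
Failures = 22 - 12 = 10
beta_post = 5 + 10 = 15

15


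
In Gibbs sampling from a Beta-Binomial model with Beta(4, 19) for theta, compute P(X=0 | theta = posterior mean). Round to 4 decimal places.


Posterior mean = alpha/(alpha+beta) = 4/23 = 0.1739
P(X=0|theta=mean) = 1 - theta = 0.8261

0.8261


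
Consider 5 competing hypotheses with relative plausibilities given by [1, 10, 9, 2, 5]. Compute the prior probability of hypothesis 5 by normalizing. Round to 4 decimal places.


Sum of weights = 1 + 10 + 9 + 2 + 5 = 27
Normalized prior for H5 = 5 / 27
= 0.1852

0.1852


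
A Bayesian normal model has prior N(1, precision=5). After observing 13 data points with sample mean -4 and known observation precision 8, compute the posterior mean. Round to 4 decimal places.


Posterior mean = (prior_precision * prior_mean + n * data_precision * data_mean) / (prior_precision + n * data_precision)
Numerator = 5*1 + 13*8*-4 = -411
Denominator = 5 + 13*8 = 109
Posterior mean = -3.7706

-3.7706


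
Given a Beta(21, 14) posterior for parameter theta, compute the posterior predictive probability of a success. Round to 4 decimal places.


For a Beta-Bernoulli model, the predictive probability is the mean:
P(success) = 21/(21+14) = 21/35 = 0.6

0.6


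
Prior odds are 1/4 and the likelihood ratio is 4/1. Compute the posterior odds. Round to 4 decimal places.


Posterior odds = prior odds * likelihood ratio
= (1/4) * (4/1)
= 4 / 4
= 1.0

1.0


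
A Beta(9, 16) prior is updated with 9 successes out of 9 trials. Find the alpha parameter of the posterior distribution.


In the Beta-Binomial conjugate update:
alpha_post = alpha_prior + successes
= 9 + 9
= 18

18


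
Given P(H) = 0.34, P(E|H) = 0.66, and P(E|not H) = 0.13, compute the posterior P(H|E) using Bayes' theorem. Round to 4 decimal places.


By Bayes' theorem: P(H|E) = P(E|H)*P(H) / P(E)
P(E) = P(E|H)*P(H) + P(E|not H)*P(not H)
P(E) = 0.66*0.34 + 0.13*0.66 = 0.3102
P(H|E) = 0.66*0.34 / 0.3102 = 0.7234

0.7234


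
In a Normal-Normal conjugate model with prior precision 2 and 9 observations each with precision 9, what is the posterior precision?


Posterior precision = prior precision + n * observation precision
= 2 + 9 * 9
= 2 + 81 = 83

83


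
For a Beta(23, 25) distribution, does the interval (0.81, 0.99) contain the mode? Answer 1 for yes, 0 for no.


Mode of Beta(a,b) = (a-1)/(a+b-2)
= (23-1)/(23+25-2) = 0.4783
Check: 0.81 <= 0.4783 <= 0.99?
Result: 0

0


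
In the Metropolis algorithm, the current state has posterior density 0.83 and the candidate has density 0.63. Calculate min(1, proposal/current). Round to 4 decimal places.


Ratio = 0.63/0.83 = 0.759
Acceptance probability = min(1, 0.759)
= 0.759

0.759


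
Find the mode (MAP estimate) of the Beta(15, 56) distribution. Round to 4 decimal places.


For Beta(a,b) with a,b > 1:
Mode = (a-1)/(a+b-2) = (15-1)/(71-2)
= 14/69 = 0.2029

0.2029


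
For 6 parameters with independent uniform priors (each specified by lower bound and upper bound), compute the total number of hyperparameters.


A uniform prior has 2 hyperparameters per parameter.
Total = 6 * 2 = 12

12


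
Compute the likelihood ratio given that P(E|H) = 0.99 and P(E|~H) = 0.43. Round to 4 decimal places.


LR = P(E|H) / P(E|~H)
= 0.99 / 0.43 = 2.3023

2.3023


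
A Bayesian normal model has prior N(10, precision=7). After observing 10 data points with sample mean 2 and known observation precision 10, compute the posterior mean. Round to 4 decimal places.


Posterior mean = (prior_precision * prior_mean + n * data_precision * data_mean) / (prior_precision + n * data_precision)
Numerator = 7*10 + 10*10*2 = 270
Denominator = 7 + 10*10 = 107
Posterior mean = 2.5234

2.5234


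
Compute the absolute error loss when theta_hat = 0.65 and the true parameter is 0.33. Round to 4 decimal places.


L = |theta_hat - theta_true|
= |0.65 - 0.33| = 0.32

0.32


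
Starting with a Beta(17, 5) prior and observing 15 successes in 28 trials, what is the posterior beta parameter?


Posterior beta = prior beta + failures
Failures = 28 - 15 = 13
beta_post = 5 + 13 = 18

18
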